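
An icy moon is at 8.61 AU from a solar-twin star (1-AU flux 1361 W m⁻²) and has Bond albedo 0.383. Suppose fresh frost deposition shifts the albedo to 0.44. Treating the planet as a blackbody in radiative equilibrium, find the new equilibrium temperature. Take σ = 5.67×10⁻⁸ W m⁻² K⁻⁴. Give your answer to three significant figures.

Flux at the orbit: S = 1361/(8.61)² = 18.36 W m⁻².
With the new albedo, S(1−α₂)/4 = 2.570 W m⁻², so T₂ = 82.05 K.

82.1 K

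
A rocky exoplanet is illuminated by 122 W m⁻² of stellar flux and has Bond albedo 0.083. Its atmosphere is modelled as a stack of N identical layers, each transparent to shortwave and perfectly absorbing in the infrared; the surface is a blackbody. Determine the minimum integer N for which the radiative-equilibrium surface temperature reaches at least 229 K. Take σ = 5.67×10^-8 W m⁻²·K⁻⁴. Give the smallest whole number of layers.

OLR = S(1−α)/4 = 27.97 W m⁻²; the top layer radiates at T_e = 149.0 K.
Need (N+1)T_e⁴ ≥ T_s⁴, i.e. N+1 ≥ (229/149.0)⁴ = 5.575.
The minimum whole number is N = 5.

5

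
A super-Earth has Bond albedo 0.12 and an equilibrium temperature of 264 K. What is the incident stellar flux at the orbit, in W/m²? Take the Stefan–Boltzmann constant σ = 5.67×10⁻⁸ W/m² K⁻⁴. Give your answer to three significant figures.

From S(1−α)/4 = σT⁴: S = 4σT⁴/(1−α).
The emitted flux is σT⁴ = 275.4 W/m².
S = 4·275.4/0.88 = 1252 W/m².

1250 W/m²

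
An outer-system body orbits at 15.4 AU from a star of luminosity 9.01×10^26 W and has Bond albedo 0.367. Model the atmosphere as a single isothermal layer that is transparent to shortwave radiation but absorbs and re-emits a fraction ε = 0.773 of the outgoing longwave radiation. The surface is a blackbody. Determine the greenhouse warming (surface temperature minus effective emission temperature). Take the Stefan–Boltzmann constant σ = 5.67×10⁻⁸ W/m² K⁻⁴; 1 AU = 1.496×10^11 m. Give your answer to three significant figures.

Orbital distance: d = 15.4 AU = 2.304×10^12 m.
S = L/(4πd²) = 13.51 W/m².
Effective emission temperature (TOA balance): σT_e⁴ = S(1−α)/4 = 2.138 W/m² → T_e = 78.36 K.
Surface balance with a leaky layer gives σT_s⁴ = σT_e⁴·2/(2−ε), so T_s = T_e·[2/(2−0.773)]^(1/4) = 88.54 K.
Greenhouse warming: T_s − T_e = 10.18 K.

10.2 K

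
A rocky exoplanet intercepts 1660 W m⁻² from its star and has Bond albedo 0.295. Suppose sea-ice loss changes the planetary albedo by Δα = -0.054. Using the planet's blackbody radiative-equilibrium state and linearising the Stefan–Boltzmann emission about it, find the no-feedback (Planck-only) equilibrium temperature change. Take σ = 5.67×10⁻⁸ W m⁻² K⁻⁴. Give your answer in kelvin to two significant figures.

5.1 K

Unperturbed T_e = [1660·(1−0.295)/(4σ)]^¼ = 268.0 K.
The change in absorbed flux is Δ[S(1−α)/4] = −SΔα/4 = 22.41 W m⁻².
The Planck feedback parameter is 4σT_e³ = 4.367 W m⁻²/K.
ΔT₀ = ΔF/λ_P = 22.41/4.367 = 5.13 K.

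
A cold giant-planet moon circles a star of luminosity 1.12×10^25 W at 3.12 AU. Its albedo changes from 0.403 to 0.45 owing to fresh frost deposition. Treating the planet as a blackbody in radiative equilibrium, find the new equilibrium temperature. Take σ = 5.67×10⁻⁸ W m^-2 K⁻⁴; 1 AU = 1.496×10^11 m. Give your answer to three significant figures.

56.1 K

d = 3.12 × 1.496×10^11 m = 4.668×10^11 m.
Spreading L over a sphere of radius d: S = 1.12×10^25/(4π·4.67×10^11²) = 4.091 W m^-2.
With the new albedo, S(1−α₂)/4 = 0.5625 W m^-2, so T₂ = 56.12 K.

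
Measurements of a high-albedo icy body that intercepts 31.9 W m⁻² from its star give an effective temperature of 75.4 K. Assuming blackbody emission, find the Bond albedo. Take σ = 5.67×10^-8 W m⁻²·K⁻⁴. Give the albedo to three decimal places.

0.770

Rearranging the radiative balance, α = 1 − 4σT⁴/S.
4σT⁴ = 4·5.67×10⁻⁸·(75.4)⁴ = 7.330 W m⁻².
Hence α = 1 − 7.330/31.90 = 0.7702.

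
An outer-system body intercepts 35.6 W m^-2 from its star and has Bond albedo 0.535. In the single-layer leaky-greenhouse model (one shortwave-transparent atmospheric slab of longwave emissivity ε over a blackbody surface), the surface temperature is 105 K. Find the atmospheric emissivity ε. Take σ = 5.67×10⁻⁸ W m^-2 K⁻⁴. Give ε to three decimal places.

Effective temperature: T_e = [S(1−α)/(4σ)]^(1/4) = 92.43 K.
T_s⁴ = T_e⁴·2/(2−ε) → ε = 2 − 2(T_e/T_s)⁴ = 2 − 2·(92.43/105)⁴ = 0.7990.

0.799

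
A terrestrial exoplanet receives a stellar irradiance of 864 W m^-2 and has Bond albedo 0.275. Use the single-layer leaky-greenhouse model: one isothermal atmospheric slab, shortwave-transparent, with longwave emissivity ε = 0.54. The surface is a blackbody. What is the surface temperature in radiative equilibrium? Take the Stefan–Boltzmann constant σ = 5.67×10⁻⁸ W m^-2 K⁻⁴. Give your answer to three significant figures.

At the top of the atmosphere, σT_e⁴ = S(1−α)/4 = 156.6 W m^-2, giving T_e = 229.2 K.
Surface balance with a leaky layer gives σT_s⁴ = σT_e⁴·2/(2−ε), so T_s = T_e·[2/(2−0.54)]^(1/4) = 248.0 K.

248 K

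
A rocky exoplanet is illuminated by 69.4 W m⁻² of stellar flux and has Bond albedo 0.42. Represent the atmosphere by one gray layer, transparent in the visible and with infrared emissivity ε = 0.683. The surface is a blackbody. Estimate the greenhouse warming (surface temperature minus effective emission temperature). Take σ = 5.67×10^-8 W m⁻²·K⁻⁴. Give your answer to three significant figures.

At the top of the atmosphere, σT_e⁴ = S(1−α)/4 = 10.06 W m⁻², giving T_e = 115.4 K.
The surface balance (absorbed SW + ε·downward IR = σT_s⁴) with T_a⁴ = T_s⁴/2 reduces to T_s = T_e·[2/(2−ε)]^¼ = 128.1 K.
T_s − T_e = 128.1 − 115.4 = 12.71 K.

12.7 K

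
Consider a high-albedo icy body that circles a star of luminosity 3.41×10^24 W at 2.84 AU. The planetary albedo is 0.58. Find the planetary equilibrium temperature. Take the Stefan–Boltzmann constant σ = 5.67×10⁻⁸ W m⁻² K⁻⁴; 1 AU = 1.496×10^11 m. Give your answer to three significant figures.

40.8 K

d = 2.84 × 1.496×10^11 m = 4.249×10^11 m.
S = L/(4πd²) = 1.503 W m⁻².
The planet absorbs (1−α)S over its disc πR² and re-emits over 4πR², so the mean absorbed flux is (1−0.58)·1.503/4 = 0.1578 W m⁻².
Balancing against σT⁴: T = (0.1578/5.67×10⁻⁸)^(1/4) = 40.85 K.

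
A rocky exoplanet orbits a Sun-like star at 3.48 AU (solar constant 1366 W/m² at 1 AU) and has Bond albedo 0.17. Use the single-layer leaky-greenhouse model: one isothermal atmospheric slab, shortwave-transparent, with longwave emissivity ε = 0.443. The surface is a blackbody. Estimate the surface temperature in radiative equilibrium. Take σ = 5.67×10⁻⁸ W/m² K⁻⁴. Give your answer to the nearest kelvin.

152 kelvin

Flux at the orbit: S = 1366/(3.48)² = 112.8 W/m².
The planet radiates to space at T_e = [S(1−α)/(4σ)]^(1/4) = 142.5 K.
Surface balance with a leaky layer gives σT_s⁴ = σT_e⁴·2/(2−ε), so T_s = T_e·[2/(2−0.443)]^(1/4) = 151.7 K.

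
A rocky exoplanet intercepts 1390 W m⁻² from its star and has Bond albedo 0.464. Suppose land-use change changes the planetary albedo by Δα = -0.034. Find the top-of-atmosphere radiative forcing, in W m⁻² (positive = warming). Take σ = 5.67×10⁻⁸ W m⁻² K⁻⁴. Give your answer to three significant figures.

11.8 W m⁻²

ΔF = −(S/4)Δα = −(1390/4)×(-0.034) = 11.82 W m⁻².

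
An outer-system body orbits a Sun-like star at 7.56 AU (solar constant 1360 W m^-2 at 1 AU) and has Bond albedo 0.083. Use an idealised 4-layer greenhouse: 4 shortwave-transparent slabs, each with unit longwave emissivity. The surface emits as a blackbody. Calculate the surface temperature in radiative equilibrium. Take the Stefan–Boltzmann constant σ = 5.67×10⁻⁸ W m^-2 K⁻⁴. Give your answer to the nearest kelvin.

By the inverse-square law, S = 1360/7.56² = 23.80 W m^-2.
Top-of-atmosphere balance: σT_e⁴ = S(1−α)/4 = 5.455 W m^-2 → T_e = 99.04 K.
Layer-by-layer balance gives σT_s⁴ = (N+1)σT_e⁴, so T_s = 5^¼·99.04 = 148.1 K.

148 K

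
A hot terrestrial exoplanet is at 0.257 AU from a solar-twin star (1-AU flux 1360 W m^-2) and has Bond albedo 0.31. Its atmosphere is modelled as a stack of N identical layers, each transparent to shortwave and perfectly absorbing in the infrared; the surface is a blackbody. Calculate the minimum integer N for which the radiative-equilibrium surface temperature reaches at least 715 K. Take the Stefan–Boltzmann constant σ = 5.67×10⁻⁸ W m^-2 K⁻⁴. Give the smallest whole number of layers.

Flux at the orbit: S = 1360/(0.257)² = 20590 W m^-2.
The effective emission temperature is T_e = [S(1−α)/(4σ)]^¼ = 500.3 K.
T_s = (N+1)^(1/4)·T_e ≥ 715 K requires N+1 ≥ (T_s/T_e)⁴ = (715/500.3)⁴ = 4.172.
So N ≥ 3.172; the smallest integer is N = 4.

4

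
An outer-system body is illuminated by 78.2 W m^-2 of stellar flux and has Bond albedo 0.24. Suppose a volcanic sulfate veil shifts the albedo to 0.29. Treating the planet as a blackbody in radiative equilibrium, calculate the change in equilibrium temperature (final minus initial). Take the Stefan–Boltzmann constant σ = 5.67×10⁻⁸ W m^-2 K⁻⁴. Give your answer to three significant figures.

Initial: T₁ = [S(1−0.24)/(4σ)]^(1/4) = 127.2 K.
With α = 0.29, T₂ = 125.1 K.
Change: 125.1 − 127.2 = -2.146 K.

-2.15 K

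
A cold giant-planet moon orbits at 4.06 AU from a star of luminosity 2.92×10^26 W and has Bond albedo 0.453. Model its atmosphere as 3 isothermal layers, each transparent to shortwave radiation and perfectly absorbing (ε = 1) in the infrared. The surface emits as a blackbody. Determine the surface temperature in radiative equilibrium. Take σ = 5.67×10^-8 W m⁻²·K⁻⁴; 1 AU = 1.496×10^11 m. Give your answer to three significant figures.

157 kelvin

Orbital distance: d = 4.06 AU = 6.074×10^11 m.
Spreading L over a sphere of radius d: S = 2.92×10^26/(4π·6.07×10^11²) = 62.99 W m⁻².
Top-of-atmosphere balance: σT_e⁴ = S(1−α)/4 = 8.614 W m⁻² → T_e = 111.0 K.
Layer-by-layer balance gives σT_s⁴ = (N+1)σT_e⁴, so T_s = 4^¼·111.0 = 157.0 K.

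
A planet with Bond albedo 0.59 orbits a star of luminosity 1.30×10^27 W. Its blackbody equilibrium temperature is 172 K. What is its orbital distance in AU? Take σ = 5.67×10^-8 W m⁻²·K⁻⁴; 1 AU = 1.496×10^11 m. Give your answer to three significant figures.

Energy balance gives S = 4σT⁴/(1−α) = 484.1 W m⁻².
From L = 4πd²S, d = √(1.30×10^27/(4π·484.1)) = 4.623×10^11 m = 3.090 AU.

3.09 AU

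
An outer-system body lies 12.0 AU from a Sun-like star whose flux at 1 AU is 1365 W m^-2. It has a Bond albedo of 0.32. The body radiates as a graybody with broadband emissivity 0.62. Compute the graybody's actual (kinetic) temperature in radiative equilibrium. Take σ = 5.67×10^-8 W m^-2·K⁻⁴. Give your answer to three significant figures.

82.3 K

Irradiance scales as 1/d², so S = 1365 W m^-2 × (1/12.0)² = 9.479 W m^-2.
Averaging over the sphere, the absorbed flux is S(1−α)/4 = 1.611 W m^-2.
Equating to εσT⁴ with ε = 0.62: T = (1.611/0.62σ)^(1/4) = 82.28 K.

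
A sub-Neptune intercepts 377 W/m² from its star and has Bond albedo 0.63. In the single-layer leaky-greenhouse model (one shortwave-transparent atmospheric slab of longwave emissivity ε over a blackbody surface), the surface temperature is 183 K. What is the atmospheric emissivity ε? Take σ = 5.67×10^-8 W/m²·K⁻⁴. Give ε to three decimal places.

First, T_e = [377.0·(1−0.63)/(4σ)]^(1/4) = 157.5 K.
T_s⁴ = T_e⁴·2/(2−ε) → ε = 2 − 2(T_e/T_s)⁴ = 2 − 2·(157.5/183)⁴ = 0.9032.

0.903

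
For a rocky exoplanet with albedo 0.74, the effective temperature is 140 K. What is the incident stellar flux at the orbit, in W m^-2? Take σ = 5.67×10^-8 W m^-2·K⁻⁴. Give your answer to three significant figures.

335 W m^-2

From S(1−α)/4 = σT⁴: S = 4σT⁴/(1−α).
The emitted flux is σT⁴ = 21.78 W m^-2.
S = 4·21.78/0.26 = 335.1 W m^-2.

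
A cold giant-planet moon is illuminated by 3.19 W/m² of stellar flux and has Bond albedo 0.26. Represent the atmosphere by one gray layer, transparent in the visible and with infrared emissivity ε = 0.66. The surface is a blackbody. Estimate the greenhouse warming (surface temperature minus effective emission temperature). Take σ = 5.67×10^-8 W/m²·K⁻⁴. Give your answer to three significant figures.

At the top of the atmosphere, σT_e⁴ = S(1−α)/4 = 0.5901 W/m², giving T_e = 56.80 K.
For a single slab of emissivity ε, T_s⁴ = 2T_e⁴/(2−ε); thus T_s = 56.80·(1.493)^(1/4) = 62.78 K.
T_s − T_e = 62.78 − 56.80 = 5.981 K.

5.98 K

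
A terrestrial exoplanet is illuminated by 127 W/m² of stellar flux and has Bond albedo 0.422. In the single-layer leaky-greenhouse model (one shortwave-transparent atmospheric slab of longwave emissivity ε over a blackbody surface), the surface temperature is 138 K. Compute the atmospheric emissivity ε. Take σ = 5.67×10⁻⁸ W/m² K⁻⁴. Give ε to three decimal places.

0.215

Effective temperature: T_e = [S(1−α)/(4σ)]^(1/4) = 134.1 K.
T_s⁴ = T_e⁴·2/(2−ε) → ε = 2 − 2(T_e/T_s)⁴ = 2 − 2·(134.1/138)⁴ = 0.2151.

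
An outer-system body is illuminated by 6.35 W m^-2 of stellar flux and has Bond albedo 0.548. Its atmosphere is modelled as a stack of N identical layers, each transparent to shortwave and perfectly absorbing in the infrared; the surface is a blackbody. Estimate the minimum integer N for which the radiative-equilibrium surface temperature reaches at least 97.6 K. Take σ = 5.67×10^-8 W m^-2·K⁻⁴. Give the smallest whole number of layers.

OLR = S(1−α)/4 = 0.7175 W m^-2; the top layer radiates at T_e = 59.64 K.
Since T_s⁴ = (N+1)T_e⁴, we need N ≥ (T_s/T_e)⁴ − 1 = 6.170.
The minimum whole number is N = 7.

7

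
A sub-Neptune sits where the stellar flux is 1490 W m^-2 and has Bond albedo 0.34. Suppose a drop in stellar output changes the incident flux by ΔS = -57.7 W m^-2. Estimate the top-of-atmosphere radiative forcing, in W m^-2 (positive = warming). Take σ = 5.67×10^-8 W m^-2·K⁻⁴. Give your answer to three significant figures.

-9.52 W m^-2

TOA radiative forcing: ΔF = (1−α)ΔS/4 = 0.66·(-57.7)/4 = -9.521 W m^-2.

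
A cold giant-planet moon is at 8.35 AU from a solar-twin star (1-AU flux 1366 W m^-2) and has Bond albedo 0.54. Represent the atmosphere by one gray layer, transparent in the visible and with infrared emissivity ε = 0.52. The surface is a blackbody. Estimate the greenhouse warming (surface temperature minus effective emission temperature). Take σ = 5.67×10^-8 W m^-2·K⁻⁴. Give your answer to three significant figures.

By the inverse-square law, S = 1366/8.35² = 19.59 W m^-2.
At the top of the atmosphere, σT_e⁴ = S(1−α)/4 = 2.253 W m^-2, giving T_e = 79.40 K.
The surface balance (absorbed SW + ε·downward IR = σT_s⁴) with T_a⁴ = T_s⁴/2 reduces to T_s = T_e·[2/(2−ε)]^¼ = 85.60 K.
The atmosphere warms the surface by 6.207 K.

6.21 K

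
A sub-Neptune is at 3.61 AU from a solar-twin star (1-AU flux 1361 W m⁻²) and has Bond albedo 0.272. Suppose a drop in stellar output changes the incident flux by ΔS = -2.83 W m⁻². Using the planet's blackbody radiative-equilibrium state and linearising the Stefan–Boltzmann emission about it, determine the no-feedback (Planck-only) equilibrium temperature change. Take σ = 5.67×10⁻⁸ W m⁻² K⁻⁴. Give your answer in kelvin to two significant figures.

-0.92 K

Irradiance scales as 1/d², so S = 1361 W m⁻² × (1/3.61)² = 104.4 W m⁻².
The baseline emission temperature is T_e = 135.3 K.
ΔF = Δ[S(1−α)]/4 = (1−0.272)·-2.83/4 = -0.5151 W m⁻².
Linearising σT⁴ gives d(σT⁴)/dT = 4σT_e³ = 0.5619 W m⁻² per K.
ΔT₀ = ΔF/λ_P = -0.5151/0.5619 = -0.917 K.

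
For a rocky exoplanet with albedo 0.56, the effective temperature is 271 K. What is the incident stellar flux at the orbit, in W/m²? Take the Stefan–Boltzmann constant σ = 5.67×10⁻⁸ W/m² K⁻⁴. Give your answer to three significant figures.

Invert the energy balance for S: S = 4σT⁴/(1−α).
σT⁴ = 5.67×10⁻⁸·(271)⁴ = 305.8 W/m².
So S = 4×305.8/(1−0.56) = 2780 W/m².

2780 W/m²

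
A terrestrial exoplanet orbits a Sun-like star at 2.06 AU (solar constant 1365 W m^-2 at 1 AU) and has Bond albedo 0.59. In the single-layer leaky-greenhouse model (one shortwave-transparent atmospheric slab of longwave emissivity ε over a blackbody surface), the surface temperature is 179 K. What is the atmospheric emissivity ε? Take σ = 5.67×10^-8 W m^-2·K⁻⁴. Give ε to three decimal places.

Irradiance scales as 1/d², so S = 1365 W m^-2 × (1/2.06)² = 321.7 W m^-2.
Effective temperature: T_e = [S(1−α)/(4σ)]^(1/4) = 155.3 K.
T_s⁴ = T_e⁴·2/(2−ε) → ε = 2 − 2(T_e/T_s)⁴ = 2 − 2·(155.3/179)⁴ = 0.8672.

0.867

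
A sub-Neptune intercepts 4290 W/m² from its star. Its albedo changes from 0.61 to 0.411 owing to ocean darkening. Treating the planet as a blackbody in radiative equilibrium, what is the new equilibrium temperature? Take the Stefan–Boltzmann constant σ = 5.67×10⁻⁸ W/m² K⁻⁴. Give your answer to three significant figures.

T₂ = [S(1−α₂)/(4σ)]^(1/4) = [4290·0.589/(4σ)]^(1/4) = 324.9 K.

325 K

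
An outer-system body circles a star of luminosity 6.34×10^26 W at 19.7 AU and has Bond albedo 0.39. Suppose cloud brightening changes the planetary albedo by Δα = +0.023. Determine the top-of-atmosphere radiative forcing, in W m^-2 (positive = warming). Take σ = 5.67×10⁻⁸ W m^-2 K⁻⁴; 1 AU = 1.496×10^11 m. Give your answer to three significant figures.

d = 19.7 × 1.496×10^11 m = 2.947×10^12 m.
Flux at the orbit: S = L/(4πd²) = 6.34×10^26/(4π·(2.95×10^12)²) = 5.809 W m^-2.
TOA radiative forcing: ΔF = −S·Δα/4 = −5.809·(+0.023)/4 = -0.03340 W m^-2.

-0.0334 W m^-2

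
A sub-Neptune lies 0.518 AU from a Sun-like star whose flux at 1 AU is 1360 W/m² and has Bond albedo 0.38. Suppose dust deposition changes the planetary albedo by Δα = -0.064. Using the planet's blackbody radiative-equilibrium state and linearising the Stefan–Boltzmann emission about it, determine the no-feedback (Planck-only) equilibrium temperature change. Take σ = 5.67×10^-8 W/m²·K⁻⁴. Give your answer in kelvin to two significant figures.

Flux at the orbit: S = 1360/(0.518)² = 5068 W/m².
The baseline emission temperature is T_e = 343.1 K.
TOA radiative forcing: ΔF = −S·Δα/4 = −5068·(-0.064)/4 = 81.10 W/m².
The Planck feedback parameter is 4σT_e³ = 9.159 W/m²/K.
Hence the no-feedback warming is ΔF/(4σT_e³) = 8.85 K.

8.9 K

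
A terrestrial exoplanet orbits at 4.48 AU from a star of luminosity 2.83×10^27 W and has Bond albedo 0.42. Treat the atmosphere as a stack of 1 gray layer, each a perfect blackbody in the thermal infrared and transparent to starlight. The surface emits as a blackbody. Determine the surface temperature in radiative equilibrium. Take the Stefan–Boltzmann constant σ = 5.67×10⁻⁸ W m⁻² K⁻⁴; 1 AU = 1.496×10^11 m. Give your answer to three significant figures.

d = 4.48 × 1.496×10^11 m = 6.702×10^11 m.
S = L/(4πd²) = 501.4 W m⁻².
Top-of-atmosphere balance: σT_e⁴ = S(1−α)/4 = 72.70 W m⁻² → T_e = 189.2 K.
For an N-layer opaque stack, T_s⁴ = (N+1)T_e⁴, hence T_s = (2)^(1/4)×189.2 K = 225.0 K.

225 K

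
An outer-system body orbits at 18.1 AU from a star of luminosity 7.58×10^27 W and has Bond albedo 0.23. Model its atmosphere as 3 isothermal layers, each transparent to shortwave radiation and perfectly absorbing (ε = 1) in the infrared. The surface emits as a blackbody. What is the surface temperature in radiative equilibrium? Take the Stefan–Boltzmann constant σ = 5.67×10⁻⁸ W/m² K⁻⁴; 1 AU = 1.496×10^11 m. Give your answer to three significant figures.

183 kelvin

Orbital distance: d = 18.1 AU = 2.708×10^12 m.
Spreading L over a sphere of radius d: S = 7.58×10^27/(4π·2.71×10^12²) = 82.27 W/m².
OLR = S(1−α)/4 = 15.84 W/m²; the top layer radiates at T_e = 129.3 K.
For an N-layer opaque stack, T_s⁴ = (N+1)T_e⁴, hence T_s = (4)^(1/4)×129.3 K = 182.8 K.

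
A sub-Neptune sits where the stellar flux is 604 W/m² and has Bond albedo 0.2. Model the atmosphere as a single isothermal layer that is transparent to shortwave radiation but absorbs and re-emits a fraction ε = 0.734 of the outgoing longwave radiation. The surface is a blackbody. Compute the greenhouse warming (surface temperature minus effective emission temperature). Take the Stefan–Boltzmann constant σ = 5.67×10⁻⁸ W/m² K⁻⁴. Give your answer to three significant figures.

The planet radiates to space at T_e = [S(1−α)/(4σ)]^(1/4) = 214.8 K.
For a single slab of emissivity ε, T_s⁴ = 2T_e⁴/(2−ε); thus T_s = 214.8·(1.58)^(1/4) = 240.9 K.
T_s − T_e = 240.9 − 214.8 = 26.02 K.

26.0 K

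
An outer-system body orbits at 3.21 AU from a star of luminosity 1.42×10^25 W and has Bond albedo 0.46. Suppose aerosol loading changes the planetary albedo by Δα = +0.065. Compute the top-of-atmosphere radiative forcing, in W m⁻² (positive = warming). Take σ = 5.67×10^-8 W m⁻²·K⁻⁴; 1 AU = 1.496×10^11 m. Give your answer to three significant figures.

-0.0796 W m⁻²

d = 3.21 × 1.496×10^11 m = 4.802×10^11 m.
Flux at the orbit: S = L/(4πd²) = 1.42×10^25/(4π·(4.80×10^11)²) = 4.900 W m⁻².
The change in absorbed flux is Δ[S(1−α)/4] = −SΔα/4 = -0.07963 W m⁻².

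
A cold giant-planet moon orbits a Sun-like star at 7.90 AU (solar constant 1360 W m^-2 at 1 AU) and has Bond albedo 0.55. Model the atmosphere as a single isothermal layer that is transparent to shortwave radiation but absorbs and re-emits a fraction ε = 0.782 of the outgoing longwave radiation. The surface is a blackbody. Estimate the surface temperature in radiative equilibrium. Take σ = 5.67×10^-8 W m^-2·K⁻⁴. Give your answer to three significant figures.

Irradiance scales as 1/d², so S = 1360 W m^-2 × (1/7.90)² = 21.79 W m^-2.
The planet radiates to space at T_e = [S(1−α)/(4σ)]^(1/4) = 81.09 K.
For a single slab of emissivity ε, T_s⁴ = 2T_e⁴/(2−ε); thus T_s = 81.09·(1.642)^(1/4) = 91.79 K.

91.8 K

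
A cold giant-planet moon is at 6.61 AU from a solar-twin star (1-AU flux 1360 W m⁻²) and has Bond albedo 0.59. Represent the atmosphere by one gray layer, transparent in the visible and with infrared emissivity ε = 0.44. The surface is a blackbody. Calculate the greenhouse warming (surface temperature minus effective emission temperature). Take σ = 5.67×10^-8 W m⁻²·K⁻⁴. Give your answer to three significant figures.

5.55 kelvin

Irradiance scales as 1/d², so S = 1360 W m⁻² × (1/6.61)² = 31.13 W m⁻².
Effective emission temperature (TOA balance): σT_e⁴ = S(1−α)/4 = 3.191 W m⁻² → T_e = 86.61 K.
For a single slab of emissivity ε, T_s⁴ = 2T_e⁴/(2−ε); thus T_s = 86.61·(1.282)^(1/4) = 92.16 K.
Greenhouse warming: T_s − T_e = 5.550 K.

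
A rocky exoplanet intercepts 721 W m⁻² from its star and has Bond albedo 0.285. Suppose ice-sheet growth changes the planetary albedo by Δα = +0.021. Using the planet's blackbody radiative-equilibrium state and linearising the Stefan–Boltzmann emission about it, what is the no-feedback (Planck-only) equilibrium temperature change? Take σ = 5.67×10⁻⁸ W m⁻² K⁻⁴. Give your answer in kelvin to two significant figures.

The baseline emission temperature is T_e = 218.3 K.
TOA radiative forcing: ΔF = −S·Δα/4 = −721.0·(+0.021)/4 = -3.785 W m⁻².
The Planck feedback parameter is 4σT_e³ = 2.361 W m⁻²/K.
So ΔT₀ = -3.785/2.361 = -1.60 K.

-1.6 kelvin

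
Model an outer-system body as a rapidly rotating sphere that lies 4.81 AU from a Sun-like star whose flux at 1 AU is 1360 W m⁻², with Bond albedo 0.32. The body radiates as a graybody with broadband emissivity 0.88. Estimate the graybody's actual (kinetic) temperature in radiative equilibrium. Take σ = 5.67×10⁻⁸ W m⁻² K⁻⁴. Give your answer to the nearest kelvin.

Flux at the orbit: S = 1360/(4.81)² = 58.78 W m⁻².
The planet absorbs (1−α)S over its disc πR² and re-emits over 4πR², so the mean absorbed flux is (1−0.32)·58.78/4 = 9.993 W m⁻².
Equating to εσT⁴ with ε = 0.88: T = (9.993/0.88σ)^(1/4) = 119.0 K.

119 K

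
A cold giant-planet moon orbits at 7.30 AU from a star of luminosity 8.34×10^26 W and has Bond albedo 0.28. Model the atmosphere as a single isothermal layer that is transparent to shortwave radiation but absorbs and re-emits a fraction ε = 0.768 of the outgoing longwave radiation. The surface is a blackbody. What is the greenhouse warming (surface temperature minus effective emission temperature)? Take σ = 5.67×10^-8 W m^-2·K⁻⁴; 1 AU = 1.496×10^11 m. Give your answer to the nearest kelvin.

15 kelvin

Orbital distance: d = 7.30 AU = 1.092×10^12 m.
S = L/(4πd²) = 55.65 W m^-2.
At the top of the atmosphere, σT_e⁴ = S(1−α)/4 = 10.02 W m^-2, giving T_e = 115.3 K.
Surface balance with a leaky layer gives σT_s⁴ = σT_e⁴·2/(2−ε), so T_s = T_e·[2/(2−0.768)]^(1/4) = 130.1 K.
Greenhouse warming: T_s − T_e = 14.85 K.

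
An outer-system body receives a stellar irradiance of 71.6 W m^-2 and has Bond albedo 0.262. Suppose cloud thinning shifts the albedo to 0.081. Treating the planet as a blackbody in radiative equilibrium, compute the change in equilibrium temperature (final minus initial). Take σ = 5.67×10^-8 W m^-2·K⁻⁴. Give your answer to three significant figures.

6.96 K

With α = 0.262, T₁ = 123.5 K.
After:  T₂ = [71.60·0.919/(4σ)]^(1/4) = 130.5 K.
Change: 130.5 − 123.5 = 6.964 K.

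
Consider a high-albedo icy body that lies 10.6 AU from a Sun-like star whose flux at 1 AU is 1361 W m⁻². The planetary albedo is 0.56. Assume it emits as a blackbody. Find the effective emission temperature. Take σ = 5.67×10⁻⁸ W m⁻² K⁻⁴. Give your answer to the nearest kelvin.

70 kelvin

Flux at the orbit: S = 1361/(10.6)² = 12.11 W m⁻².
Averaging over the sphere, the absorbed flux is S(1−α)/4 = 1.332 W m⁻².
In equilibrium σT⁴ equals this, so T = 69.62 K.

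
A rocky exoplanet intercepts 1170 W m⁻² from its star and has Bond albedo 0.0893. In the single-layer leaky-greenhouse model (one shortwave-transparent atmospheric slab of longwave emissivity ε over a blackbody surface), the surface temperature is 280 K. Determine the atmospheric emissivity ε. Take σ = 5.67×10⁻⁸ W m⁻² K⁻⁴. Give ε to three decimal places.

0.471

Effective temperature: T_e = [S(1−α)/(4σ)]^(1/4) = 261.8 K.
Since (2−ε)/2 = (T_e/T_s)⁴ = 0.7643, ε = 0.4713.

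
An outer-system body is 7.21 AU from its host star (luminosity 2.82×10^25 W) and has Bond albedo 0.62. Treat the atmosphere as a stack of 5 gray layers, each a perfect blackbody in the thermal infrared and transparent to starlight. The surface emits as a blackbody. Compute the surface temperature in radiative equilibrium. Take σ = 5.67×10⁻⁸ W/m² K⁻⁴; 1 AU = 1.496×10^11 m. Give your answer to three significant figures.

Orbital distance: d = 7.21 AU = 1.079×10^12 m.
Spreading L over a sphere of radius d: S = 2.82×10^25/(4π·1.08×10^12²) = 1.929 W/m².
The effective emission temperature is T_e = [S(1−α)/(4σ)]^¼ = 42.40 K.
Layer-by-layer balance gives σT_s⁴ = (N+1)σT_e⁴, so T_s = 6^¼·42.40 = 66.36 K.

66.4 kelvin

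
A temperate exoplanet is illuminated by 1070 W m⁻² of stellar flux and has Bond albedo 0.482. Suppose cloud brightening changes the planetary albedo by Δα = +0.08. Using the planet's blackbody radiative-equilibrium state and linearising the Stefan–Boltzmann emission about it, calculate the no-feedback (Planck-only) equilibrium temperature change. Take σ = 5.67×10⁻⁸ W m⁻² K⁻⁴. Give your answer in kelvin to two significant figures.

Unperturbed T_e = [1070·(1−0.482)/(4σ)]^¼ = 222.3 K.
ΔF = −(S/4)Δα = −(1070/4)×(+0.08) = -21.40 W m⁻².
The Planck feedback parameter is 4σT_e³ = 2.493 W m⁻²/K.
Hence the no-feedback warming is ΔF/(4σT_e³) = -8.58 K.

-8.6 K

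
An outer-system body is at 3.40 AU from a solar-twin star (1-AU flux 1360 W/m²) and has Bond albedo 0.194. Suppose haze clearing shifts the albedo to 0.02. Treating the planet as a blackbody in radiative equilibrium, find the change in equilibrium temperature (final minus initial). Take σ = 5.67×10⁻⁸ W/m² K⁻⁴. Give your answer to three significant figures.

Irradiance scales as 1/d², so S = 1360 W/m² × (1/3.40)² = 117.6 W/m².
Initial: T₁ = [S(1−0.194)/(4σ)]^(1/4) = 143.0 K.
With α = 0.02, T₂ = 150.2 K.
ΔT = T₂ − T₁ = 7.161 K.

7.16 K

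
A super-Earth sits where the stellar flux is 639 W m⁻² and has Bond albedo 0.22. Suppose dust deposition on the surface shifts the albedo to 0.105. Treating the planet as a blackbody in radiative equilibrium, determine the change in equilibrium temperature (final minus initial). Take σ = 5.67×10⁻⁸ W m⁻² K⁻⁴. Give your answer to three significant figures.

With α = 0.22, T₁ = 216.5 K.
With α = 0.105, T₂ = 224.1 K.
ΔT = T₂ − T₁ = 7.574 K.

7.57 K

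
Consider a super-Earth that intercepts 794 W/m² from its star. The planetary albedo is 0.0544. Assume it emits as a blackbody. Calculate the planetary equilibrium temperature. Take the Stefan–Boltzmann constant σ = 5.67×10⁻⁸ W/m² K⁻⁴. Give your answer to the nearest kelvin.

240 K

Averaging over the sphere, the absorbed flux is S(1−α)/4 = 187.7 W/m².
In equilibrium σT⁴ equals this, so T = 239.9 K.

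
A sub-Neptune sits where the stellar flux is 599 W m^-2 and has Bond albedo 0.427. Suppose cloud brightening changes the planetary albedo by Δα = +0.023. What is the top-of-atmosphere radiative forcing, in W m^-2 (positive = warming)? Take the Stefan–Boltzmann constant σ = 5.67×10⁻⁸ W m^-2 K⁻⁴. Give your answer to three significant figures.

-3.44 W m^-2

The change in absorbed flux is Δ[S(1−α)/4] = −SΔα/4 = -3.444 W m^-2.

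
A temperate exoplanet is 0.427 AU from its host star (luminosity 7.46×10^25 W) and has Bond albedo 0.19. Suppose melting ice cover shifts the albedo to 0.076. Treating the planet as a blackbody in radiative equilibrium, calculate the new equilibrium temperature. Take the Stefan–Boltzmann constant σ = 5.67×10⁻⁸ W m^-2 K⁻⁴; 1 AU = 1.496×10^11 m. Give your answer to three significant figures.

Orbital distance: d = 0.427 AU = 6.388×10^10 m.
Flux at the orbit: S = L/(4πd²) = 7.46×10^25/(4π·(6.39×10^10)²) = 1455 W m^-2.
New equilibrium: T₂ = [(1−0.076)·1455/(4σ)]^(1/4) = 277.5 K.

277 K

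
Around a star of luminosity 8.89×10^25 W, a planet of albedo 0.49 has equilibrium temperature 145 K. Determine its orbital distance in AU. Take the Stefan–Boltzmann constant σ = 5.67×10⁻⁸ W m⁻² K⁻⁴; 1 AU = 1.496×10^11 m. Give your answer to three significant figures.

Required flux: S = 4σT⁴/(1−α) = 196.6 W m⁻².
From L = 4πd²S, d = √(8.89×10^25/(4π·196.6)) = 1.897×10^11 m = 1.268 AU.

1.27 AU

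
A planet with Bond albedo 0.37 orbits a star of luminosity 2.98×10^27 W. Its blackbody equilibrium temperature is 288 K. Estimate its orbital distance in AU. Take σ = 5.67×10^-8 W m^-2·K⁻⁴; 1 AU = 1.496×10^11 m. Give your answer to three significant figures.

2.07 AU

Energy balance gives S = 4σT⁴/(1−α) = 2477 W m^-2.
Then d = [L/(4πS)]^(1/2) = 3.094×10^11 m, i.e. 2.068 AU.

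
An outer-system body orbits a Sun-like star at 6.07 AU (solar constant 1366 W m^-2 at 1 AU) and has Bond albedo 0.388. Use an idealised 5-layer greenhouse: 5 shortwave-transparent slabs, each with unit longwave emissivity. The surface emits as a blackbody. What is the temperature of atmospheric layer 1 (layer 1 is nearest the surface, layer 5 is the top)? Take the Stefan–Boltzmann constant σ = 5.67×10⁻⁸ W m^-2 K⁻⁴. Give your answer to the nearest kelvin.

150 kelvin

Flux at the orbit: S = 1366/(6.07)² = 37.07 W m^-2.
Top-of-atmosphere balance: σT_e⁴ = S(1−α)/4 = 5.672 W m^-2 → T_e = 100.0 K.
The net upward flux σT_e⁴ is constant between every pair of levels, so T_k⁴ = (N+1−k)T_e⁴.
With k = 1: T_1 = (5+1−1)^¼·100.0 K = 149.6 K.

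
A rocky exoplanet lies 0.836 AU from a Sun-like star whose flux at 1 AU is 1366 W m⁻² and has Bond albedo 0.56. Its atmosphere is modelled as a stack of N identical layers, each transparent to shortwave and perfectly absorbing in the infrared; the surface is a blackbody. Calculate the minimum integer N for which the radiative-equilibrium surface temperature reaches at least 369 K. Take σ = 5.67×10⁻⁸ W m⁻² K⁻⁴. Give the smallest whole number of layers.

4

By the inverse-square law, S = 1366/0.836² = 1955 W m⁻².
Top-of-atmosphere balance: σT_e⁴ = S(1−α)/4 = 215.0 W m⁻² → T_e = 248.1 K.
T_s = (N+1)^(1/4)·T_e ≥ 369 K requires N+1 ≥ (T_s/T_e)⁴ = (369/248.1)⁴ = 4.889.
So N ≥ 3.889; the smallest integer is N = 4.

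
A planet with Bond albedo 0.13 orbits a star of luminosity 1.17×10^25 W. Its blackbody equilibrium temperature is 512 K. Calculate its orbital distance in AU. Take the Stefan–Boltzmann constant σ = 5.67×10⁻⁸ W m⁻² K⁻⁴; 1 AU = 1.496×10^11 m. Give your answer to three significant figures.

Required flux: S = 4σT⁴/(1−α) = 17910 W m⁻².
From L = 4πd²S, d = √(1.17×10^25/(4π·17910)) = 7.209×10^9 m = 0.04819 AU.

0.0482 AU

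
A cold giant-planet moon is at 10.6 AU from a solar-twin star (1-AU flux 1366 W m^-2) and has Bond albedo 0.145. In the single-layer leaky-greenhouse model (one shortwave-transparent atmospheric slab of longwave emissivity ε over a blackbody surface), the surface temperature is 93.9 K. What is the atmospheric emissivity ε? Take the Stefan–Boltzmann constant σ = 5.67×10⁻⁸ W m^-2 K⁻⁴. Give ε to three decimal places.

0.821

By the inverse-square law, S = 1366/10.6² = 12.16 W m^-2.
Effective temperature: T_e = [S(1−α)/(4σ)]^(1/4) = 82.28 K.
Since (2−ε)/2 = (T_e/T_s)⁴ = 0.5895, ε = 0.8210.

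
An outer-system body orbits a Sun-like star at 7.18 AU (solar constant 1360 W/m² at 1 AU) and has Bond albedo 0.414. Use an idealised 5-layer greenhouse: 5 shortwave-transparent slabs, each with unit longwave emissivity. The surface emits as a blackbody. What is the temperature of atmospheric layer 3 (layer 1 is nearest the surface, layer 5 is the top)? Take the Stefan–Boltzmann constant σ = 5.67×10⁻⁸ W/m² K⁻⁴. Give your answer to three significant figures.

120 kelvin

Flux at the orbit: S = 1360/(7.18)² = 26.38 W/m².
The effective emission temperature is T_e = [S(1−α)/(4σ)]^¼ = 90.86 K.
The net upward flux σT_e⁴ is constant between every pair of levels, so T_k⁴ = (N+1−k)T_e⁴.
With k = 3: T_3 = (5+1−3)^¼·90.86 K = 119.6 K.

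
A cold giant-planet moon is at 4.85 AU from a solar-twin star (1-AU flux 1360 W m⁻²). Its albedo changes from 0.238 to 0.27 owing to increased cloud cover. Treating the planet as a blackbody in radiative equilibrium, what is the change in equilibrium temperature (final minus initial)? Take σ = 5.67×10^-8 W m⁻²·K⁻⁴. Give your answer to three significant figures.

-1.26 K

By the inverse-square law, S = 1360/4.85² = 57.82 W m⁻².
Initial: T₁ = [S(1−0.238)/(4σ)]^(1/4) = 118.1 K.
After:  T₂ = [57.82·0.73/(4σ)]^(1/4) = 116.8 K.
ΔT = T₂ − T₁ = -1.259 K.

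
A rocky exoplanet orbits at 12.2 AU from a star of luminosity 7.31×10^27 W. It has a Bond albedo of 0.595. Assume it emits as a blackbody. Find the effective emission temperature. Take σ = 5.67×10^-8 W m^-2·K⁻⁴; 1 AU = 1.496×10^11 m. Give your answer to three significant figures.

133 kelvin

d = 12.2 × 1.496×10^11 m = 1.825×10^12 m.
Flux at the orbit: S = L/(4πd²) = 7.31×10^27/(4π·(1.83×10^12)²) = 174.6 W m^-2.
Averaging over the sphere, the absorbed flux is S(1−α)/4 = 17.68 W m^-2.
Balancing against σT⁴: T = (17.68/5.67×10⁻⁸)^(1/4) = 132.9 K.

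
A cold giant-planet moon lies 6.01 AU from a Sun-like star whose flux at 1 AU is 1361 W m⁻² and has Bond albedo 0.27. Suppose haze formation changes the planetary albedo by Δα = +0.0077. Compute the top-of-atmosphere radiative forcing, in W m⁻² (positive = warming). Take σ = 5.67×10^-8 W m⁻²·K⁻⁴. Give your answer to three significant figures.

Flux at the orbit: S = 1361/(6.01)² = 37.68 W m⁻².
The change in absorbed flux is Δ[S(1−α)/4] = −SΔα/4 = -0.07253 W m⁻².

-0.0725 W m⁻²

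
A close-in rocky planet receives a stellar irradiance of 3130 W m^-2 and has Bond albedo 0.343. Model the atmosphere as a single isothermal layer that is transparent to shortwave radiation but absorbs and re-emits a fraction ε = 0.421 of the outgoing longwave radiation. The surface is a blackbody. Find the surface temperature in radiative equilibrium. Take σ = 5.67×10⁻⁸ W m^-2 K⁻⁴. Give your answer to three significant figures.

327 K

The planet radiates to space at T_e = [S(1−α)/(4σ)]^(1/4) = 308.6 K.
Surface balance with a leaky layer gives σT_s⁴ = σT_e⁴·2/(2−ε), so T_s = T_e·[2/(2−0.421)]^(1/4) = 327.4 K.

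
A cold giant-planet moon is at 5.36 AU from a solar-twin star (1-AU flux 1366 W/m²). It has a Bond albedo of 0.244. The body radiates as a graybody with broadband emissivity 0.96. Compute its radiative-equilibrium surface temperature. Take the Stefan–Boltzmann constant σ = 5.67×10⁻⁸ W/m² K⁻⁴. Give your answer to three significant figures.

By the inverse-square law, S = 1366/5.36² = 47.55 W/m².
The planet absorbs (1−α)S over its disc πR² and re-emits over 4πR², so the mean absorbed flux is (1−0.244)·47.55/4 = 8.986 W/m².
Equating to εσT⁴ with ε = 0.96: T = (8.986/0.96σ)^(1/4) = 113.4 K.

113 kelvin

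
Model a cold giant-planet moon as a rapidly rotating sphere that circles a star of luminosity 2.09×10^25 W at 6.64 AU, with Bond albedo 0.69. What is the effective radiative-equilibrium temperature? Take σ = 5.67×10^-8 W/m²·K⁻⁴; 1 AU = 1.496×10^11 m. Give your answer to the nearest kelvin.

Orbital distance: d = 6.64 AU = 9.933×10^11 m.
Spreading L over a sphere of radius d: S = 2.09×10^25/(4π·9.93×10^11²) = 1.686 W/m².
The planet absorbs (1−α)S over its disc πR² and re-emits over 4πR², so the mean absorbed flux is (1−0.69)·1.686/4 = 0.1306 W/m².
Balancing against σT⁴: T = (0.1306/5.67×10⁻⁸)^(1/4) = 38.96 K.

39 K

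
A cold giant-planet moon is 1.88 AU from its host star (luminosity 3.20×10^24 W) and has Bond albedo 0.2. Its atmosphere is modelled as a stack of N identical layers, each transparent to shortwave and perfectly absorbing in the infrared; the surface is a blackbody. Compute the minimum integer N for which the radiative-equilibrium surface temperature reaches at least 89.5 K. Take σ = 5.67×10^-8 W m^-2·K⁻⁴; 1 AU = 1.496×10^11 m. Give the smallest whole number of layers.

d = 1.88 × 1.496×10^11 m = 2.812×10^11 m.
S = L/(4πd²) = 3.219 W m^-2.
Top-of-atmosphere balance: σT_e⁴ = S(1−α)/4 = 0.6439 W m^-2 → T_e = 58.05 K.
Need (N+1)T_e⁴ ≥ T_s⁴, i.e. N+1 ≥ (89.5/58.05)⁴ = 5.650.
So N ≥ 4.650; the smallest integer is N = 5.

5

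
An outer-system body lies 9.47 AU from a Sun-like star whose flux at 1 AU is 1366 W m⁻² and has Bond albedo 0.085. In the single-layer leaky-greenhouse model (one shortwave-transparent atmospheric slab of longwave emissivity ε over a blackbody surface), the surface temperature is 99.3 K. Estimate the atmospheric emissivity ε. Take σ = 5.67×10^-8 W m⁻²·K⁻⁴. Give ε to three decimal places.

Flux at the orbit: S = 1366/(9.47)² = 15.23 W m⁻².
TOA balance gives T_e = 88.54 K.
Inverting T_s⁴ = 2T_e⁴/(2−ε): (T_e/T_s)⁴ = 0.6320, so ε = 2(1 − 0.6320) = 0.7360.

0.736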